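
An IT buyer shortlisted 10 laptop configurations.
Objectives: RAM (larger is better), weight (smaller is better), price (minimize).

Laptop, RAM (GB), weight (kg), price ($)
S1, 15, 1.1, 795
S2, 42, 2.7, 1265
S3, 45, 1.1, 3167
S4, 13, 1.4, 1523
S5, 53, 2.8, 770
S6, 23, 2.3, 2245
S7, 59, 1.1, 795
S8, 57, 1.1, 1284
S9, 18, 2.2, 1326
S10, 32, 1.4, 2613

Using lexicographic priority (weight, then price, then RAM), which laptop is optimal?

S7

First minimize weight: best is 1.1, kept {S1, S3, S7, S8}.
Then minimize price: best is 795, kept {S1, S7}.
Then maximize RAM: best is 59, kept {S7}.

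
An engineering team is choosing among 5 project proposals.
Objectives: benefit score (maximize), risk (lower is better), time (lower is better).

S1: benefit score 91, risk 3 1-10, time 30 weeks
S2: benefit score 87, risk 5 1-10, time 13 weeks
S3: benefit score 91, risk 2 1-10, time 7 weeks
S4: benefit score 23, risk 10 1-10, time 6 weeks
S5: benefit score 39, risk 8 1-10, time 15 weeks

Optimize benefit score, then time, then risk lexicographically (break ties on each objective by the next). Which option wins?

S3

First maximize benefit score: best is 91, kept {S1, S3}.
Then minimize time: best is 7, kept {S3}.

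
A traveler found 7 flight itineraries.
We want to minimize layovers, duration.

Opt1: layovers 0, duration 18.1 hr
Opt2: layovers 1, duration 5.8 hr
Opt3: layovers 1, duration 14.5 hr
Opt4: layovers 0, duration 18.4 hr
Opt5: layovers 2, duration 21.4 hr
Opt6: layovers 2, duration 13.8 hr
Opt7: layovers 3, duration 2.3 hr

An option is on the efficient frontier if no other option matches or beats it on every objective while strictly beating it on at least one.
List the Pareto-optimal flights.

Opt1: not dominated.
Opt2: not dominated.
Opt3: dominated by Opt2 (layovers 1≤1, duration 5.8≤14.5).
Opt4: dominated by Opt1 (layovers 0≤0, duration 18.1≤18.4).
Opt5: dominated by Opt1 (layovers 0≤2, duration 18.1≤21.4).
Opt6: dominated by Opt2 (layovers 1≤2, duration 5.8≤13.8).
Opt7: not dominated (best duration).

Opt1, Opt2, Opt7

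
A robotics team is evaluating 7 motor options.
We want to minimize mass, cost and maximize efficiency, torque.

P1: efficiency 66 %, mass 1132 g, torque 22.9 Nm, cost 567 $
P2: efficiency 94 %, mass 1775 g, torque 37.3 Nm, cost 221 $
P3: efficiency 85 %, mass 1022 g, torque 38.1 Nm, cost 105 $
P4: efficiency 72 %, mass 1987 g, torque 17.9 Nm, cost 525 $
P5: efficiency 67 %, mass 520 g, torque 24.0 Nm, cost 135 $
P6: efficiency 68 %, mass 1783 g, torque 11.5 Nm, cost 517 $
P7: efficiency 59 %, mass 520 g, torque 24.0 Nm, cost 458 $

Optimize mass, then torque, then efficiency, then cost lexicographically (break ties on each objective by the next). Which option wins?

First minimize mass: best is 520, kept {P5, P7}.
Then maximize torque: best is 24.0, kept {P5, P7}.
Then maximize efficiency: best is 67, kept {P5}.

P5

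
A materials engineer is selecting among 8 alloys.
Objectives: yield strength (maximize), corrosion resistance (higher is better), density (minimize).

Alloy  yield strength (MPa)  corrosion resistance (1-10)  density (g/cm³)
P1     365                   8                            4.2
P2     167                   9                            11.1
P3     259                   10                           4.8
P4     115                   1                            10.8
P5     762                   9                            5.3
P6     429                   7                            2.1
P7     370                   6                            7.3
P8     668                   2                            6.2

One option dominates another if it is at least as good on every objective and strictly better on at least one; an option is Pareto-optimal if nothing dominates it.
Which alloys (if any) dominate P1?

P2: worse on yield strength (167 vs 365).
P3: worse on yield strength (259 vs 365).
P4: worse on yield strength (115 vs 365).
P5: worse on density (5.3 vs 4.2).
P6: worse on corrosion resistance (7 vs 8).
P7: worse on corrosion resistance (6 vs 8).
P8: worse on corrosion resistance (2 vs 8).
No option dominates P1.

none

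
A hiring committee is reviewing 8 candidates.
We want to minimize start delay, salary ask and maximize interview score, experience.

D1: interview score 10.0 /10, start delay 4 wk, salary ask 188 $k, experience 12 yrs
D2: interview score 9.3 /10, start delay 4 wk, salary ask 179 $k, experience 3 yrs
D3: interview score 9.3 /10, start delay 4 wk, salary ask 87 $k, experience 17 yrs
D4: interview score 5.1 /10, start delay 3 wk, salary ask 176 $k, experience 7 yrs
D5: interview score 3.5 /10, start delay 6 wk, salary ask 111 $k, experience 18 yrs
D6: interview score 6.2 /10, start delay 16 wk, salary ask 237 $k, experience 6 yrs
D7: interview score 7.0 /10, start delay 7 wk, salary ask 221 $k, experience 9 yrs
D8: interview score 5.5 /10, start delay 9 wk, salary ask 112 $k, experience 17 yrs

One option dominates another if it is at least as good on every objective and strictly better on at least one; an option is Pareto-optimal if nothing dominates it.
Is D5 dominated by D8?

No

D8 vs D5: D8 is worse on start delay (9 vs 6), so it does not dominate D5.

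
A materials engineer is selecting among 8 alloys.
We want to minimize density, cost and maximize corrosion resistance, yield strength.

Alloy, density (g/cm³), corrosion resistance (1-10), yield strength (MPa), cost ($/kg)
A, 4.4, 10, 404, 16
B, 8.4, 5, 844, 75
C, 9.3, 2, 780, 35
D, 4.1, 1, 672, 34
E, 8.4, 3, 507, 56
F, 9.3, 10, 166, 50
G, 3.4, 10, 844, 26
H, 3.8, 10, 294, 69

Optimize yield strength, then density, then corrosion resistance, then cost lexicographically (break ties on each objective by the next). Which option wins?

G

First maximize yield strength: best is 844, kept {B, G}.
Then minimize density: best is 3.4, kept {G}.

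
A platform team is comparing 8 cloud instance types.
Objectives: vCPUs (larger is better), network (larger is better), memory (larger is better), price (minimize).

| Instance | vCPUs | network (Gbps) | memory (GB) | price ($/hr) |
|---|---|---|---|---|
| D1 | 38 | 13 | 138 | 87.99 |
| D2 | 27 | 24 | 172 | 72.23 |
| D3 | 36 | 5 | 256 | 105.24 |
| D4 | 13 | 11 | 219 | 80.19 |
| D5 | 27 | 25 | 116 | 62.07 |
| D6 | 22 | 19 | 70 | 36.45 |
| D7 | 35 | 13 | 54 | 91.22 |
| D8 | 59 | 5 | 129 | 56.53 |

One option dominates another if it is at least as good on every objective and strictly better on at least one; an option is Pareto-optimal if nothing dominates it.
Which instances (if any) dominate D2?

D1: worse on network (13 vs 24).
D3: worse on network (5 vs 24).
D4: worse on vCPUs (13 vs 27).
D5: worse on memory (116 vs 172).
D6: worse on vCPUs (22 vs 27).
D7: worse on network (13 vs 24).
D8: worse on network (5 vs 24).
No option dominates D2.

none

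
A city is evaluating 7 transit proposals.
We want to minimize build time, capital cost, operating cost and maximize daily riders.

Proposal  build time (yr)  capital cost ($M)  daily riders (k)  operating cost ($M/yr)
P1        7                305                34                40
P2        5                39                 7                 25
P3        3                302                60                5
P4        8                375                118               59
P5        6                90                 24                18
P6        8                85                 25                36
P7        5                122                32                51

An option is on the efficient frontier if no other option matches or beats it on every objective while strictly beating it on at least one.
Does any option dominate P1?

P3 vs P1: build time 3≤7, capital cost 302≤305, daily riders 60≥34, operating cost 5≤40 — P3 is at least as good on every objective and strictly better on at least one, so P3 dominates P1.

Yes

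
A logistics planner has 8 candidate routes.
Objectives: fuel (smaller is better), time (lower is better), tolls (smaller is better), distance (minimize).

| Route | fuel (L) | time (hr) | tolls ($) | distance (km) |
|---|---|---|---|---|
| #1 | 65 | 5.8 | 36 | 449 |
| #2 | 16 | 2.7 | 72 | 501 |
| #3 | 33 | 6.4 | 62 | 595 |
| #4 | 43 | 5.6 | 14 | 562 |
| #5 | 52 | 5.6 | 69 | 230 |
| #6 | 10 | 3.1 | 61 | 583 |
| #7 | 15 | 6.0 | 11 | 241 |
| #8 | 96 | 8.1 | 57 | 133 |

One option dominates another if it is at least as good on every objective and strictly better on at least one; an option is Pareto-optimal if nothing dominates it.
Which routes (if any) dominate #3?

#6, #7

#6: fuel 10≤33, time 3.1≤6.4, tolls 61≤62, distance 583≤595 — dominates #3.
#7: fuel 15≤33, time 6.0≤6.4, tolls 11≤62, distance 241≤595 — dominates #3.
Others (#1, #2, #4, #5, #8) are each worse than #3 on at least one objective.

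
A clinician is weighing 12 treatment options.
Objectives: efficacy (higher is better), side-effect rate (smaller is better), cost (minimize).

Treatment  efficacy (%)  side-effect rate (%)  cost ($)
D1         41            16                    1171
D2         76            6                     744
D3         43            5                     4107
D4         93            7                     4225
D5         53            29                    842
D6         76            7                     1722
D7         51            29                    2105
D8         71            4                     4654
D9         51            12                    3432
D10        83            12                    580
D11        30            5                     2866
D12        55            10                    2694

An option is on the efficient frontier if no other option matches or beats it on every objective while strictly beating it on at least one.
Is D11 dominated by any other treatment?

No

D1: worse on side-effect rate (16 vs 5).
D2: worse on side-effect rate (6 vs 5).
D3: worse on cost (4107 vs 2866).
D4: worse on side-effect rate (7 vs 5).
D5: worse on side-effect rate (29 vs 5).
D6: worse on side-effect rate (7 vs 5).
D7: worse on side-effect rate (29 vs 5).
D8: worse on cost (4654 vs 2866).
D9: worse on side-effect rate (12 vs 5).
D10: worse on side-effect rate (12 vs 5).
D12: worse on side-effect rate (10 vs 5).
No option is at least as good as D11 on every objective and strictly better on one.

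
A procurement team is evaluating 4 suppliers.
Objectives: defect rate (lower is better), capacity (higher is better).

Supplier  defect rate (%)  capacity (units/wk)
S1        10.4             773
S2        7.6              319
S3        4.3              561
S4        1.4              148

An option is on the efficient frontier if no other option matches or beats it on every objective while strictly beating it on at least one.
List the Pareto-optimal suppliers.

S1: not dominated (best capacity).
S2: dominated by S3 (defect rate 4.3≤7.6, capacity 561≥319).
S3: not dominated.
S4: not dominated (best defect rate).

S1, S3, S4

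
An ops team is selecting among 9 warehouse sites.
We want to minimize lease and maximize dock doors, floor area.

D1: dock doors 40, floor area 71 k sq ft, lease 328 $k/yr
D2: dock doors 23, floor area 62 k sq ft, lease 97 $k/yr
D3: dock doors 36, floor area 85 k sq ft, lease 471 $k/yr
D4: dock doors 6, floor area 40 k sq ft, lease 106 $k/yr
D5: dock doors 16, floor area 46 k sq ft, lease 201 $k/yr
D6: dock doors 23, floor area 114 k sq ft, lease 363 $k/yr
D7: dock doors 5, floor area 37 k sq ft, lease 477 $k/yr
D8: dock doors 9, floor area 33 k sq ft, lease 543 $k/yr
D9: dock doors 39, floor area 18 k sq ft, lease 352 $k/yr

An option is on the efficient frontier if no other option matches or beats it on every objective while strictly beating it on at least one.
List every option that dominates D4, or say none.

D2: dock doors 23≥6, floor area 62≥40, lease 97≤106 — dominates D4.
Others (D1, D3, D5, D6, D7, D8, D9) are each worse than D4 on at least one objective.

D2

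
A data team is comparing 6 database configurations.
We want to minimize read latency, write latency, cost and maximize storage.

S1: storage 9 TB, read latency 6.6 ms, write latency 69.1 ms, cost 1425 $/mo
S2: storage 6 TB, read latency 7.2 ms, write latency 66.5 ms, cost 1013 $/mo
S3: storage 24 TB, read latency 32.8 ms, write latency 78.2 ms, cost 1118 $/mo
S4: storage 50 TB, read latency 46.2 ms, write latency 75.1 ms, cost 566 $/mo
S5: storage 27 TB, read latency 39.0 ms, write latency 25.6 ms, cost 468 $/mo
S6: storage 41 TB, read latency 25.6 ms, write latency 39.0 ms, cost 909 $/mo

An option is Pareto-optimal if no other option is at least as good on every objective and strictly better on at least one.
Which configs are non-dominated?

S1: not dominated (best read latency).
S2: not dominated.
S3: dominated by S6 (storage 41≥24, read latency 25.6≤32.8, write latency 39.0≤78.2, cost 909≤1118).
S4: not dominated (best storage).
S5: not dominated (best write latency).
S6: not dominated.

S1, S2, S4, S5, S6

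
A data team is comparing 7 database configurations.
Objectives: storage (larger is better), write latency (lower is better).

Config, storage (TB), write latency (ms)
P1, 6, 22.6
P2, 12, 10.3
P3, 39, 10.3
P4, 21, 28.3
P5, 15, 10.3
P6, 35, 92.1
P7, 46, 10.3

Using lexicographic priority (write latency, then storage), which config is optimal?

P7

First minimize write latency: best is 10.3, kept {P2, P3, P5, P7}.
Then maximize storage: best is 46, kept {P7}.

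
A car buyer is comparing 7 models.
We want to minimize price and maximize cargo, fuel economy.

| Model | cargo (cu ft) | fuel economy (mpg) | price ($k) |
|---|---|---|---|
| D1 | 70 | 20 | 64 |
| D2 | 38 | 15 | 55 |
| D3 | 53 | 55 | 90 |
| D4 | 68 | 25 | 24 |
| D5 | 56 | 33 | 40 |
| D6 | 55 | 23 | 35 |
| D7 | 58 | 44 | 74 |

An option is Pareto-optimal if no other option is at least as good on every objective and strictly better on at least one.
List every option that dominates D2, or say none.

D4: cargo 68≥38, fuel economy 25≥15, price 24≤55 — dominates D2.
D5: cargo 56≥38, fuel economy 33≥15, price 40≤55 — dominates D2.
D6: cargo 55≥38, fuel economy 23≥15, price 35≤55 — dominates D2.
Others (D1, D3, D7) are each worse than D2 on at least one objective.

D4, D5, D6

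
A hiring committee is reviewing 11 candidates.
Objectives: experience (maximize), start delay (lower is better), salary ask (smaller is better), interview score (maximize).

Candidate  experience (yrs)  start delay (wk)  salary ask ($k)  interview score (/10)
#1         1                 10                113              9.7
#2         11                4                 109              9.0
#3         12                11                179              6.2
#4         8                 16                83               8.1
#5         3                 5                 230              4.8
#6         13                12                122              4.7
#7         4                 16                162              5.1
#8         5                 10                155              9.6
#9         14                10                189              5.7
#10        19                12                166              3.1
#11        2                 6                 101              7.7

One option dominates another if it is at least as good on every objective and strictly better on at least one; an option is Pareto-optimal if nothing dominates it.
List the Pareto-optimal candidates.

#1, #2, #3, #4, #6, #8, #9, #10, #11

#1: not dominated (best interview score).
#2: not dominated (best start delay).
#3: not dominated.
#4: not dominated (best salary ask).
#5: dominated by #2 (experience 11≥3, start delay 4≤5, salary ask 109≤230, interview score 9.0≥4.8).
#6: not dominated.
#7: dominated by #2 (experience 11≥4, start delay 4≤16, salary ask 109≤162, interview score 9.0≥5.1).
#8: not dominated.
#9: not dominated.
#10: not dominated (best experience).
#11: not dominated.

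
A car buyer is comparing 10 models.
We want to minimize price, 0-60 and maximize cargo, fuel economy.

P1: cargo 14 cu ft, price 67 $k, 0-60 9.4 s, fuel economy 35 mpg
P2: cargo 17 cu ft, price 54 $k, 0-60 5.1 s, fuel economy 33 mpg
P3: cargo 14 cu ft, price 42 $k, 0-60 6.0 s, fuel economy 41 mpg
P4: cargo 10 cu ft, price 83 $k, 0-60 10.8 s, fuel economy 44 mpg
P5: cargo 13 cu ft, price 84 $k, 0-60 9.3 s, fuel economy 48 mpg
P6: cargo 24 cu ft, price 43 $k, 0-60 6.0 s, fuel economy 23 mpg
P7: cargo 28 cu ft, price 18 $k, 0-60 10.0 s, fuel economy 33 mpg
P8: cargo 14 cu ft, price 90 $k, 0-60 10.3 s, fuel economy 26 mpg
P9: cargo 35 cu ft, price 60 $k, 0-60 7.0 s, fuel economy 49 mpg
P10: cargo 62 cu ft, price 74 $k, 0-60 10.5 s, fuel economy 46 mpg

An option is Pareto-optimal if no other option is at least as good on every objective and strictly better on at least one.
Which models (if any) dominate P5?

P9

P9: cargo 35≥13, price 60≤84, 0-60 7.0≤9.3, fuel economy 49≥48 — dominates P5.
Others (P1, P2, P3, P4, P6, P7, P8, P10) are each worse than P5 on at least one objective.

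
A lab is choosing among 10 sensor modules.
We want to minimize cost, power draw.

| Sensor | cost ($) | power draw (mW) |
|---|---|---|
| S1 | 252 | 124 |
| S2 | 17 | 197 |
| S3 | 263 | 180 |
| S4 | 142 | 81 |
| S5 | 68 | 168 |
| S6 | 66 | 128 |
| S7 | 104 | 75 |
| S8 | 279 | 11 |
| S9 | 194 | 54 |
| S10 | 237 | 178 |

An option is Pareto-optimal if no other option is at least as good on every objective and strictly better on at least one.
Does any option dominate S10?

Yes

S4 vs S10: cost 142≤237, power draw 81≤178 — S4 is at least as good on every objective and strictly better on at least one, so S4 dominates S10.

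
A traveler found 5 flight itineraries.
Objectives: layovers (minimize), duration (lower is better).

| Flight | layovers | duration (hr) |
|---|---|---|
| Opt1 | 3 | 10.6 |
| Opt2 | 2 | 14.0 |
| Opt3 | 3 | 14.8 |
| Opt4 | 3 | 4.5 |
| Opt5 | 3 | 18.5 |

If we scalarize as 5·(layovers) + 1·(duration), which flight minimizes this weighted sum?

Opt1: 5·3 + 1·10.6 = 25.6
Opt2: 5·2 + 1·14.0 = 24.0
Opt3: 5·3 + 1·14.8 = 29.8
Opt4: 5·3 + 1·4.5 = 19.5
Opt5: 5·3 + 1·18.5 = 33.5
Lowest: Opt4 at 19.5.

Opt4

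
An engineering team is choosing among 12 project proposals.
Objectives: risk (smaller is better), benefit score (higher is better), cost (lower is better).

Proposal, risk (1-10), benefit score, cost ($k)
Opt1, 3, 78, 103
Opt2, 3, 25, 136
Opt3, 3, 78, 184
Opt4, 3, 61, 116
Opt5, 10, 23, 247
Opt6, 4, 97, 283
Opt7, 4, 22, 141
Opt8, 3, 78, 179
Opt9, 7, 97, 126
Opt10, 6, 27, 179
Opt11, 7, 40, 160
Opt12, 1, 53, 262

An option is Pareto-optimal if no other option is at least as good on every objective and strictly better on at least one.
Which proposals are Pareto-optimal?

Opt1, Opt6, Opt9, Opt12

Opt1: not dominated (best cost).
Opt2: dominated by Opt1 (risk 3≤3, benefit score 78≥25, cost 103≤136).
Opt3: dominated by Opt1 (risk 3≤3, benefit score 78≥78, cost 103≤184).
Opt4: dominated by Opt1 (risk 3≤3, benefit score 78≥61, cost 103≤116).
Opt5: dominated by Opt1 (risk 3≤10, benefit score 78≥23, cost 103≤247).
Opt6: not dominated.
Opt7: dominated by Opt1 (risk 3≤4, benefit score 78≥22, cost 103≤141).
Opt8: dominated by Opt1 (risk 3≤3, benefit score 78≥78, cost 103≤179).
Opt9: not dominated.
Opt10: dominated by Opt1 (risk 3≤6, benefit score 78≥27, cost 103≤179).
Opt11: dominated by Opt1 (risk 3≤7, benefit score 78≥40, cost 103≤160).
Opt12: not dominated (best risk).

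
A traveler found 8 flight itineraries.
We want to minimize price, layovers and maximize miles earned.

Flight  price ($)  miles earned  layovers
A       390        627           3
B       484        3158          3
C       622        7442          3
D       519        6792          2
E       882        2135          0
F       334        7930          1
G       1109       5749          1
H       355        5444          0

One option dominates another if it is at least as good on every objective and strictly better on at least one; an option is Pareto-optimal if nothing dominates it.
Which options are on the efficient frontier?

F, H

A: dominated by F (price 334≤390, miles earned 7930≥627, layovers 1≤3).
B: dominated by F (price 334≤484, miles earned 7930≥3158, layovers 1≤3).
C: dominated by F (price 334≤622, miles earned 7930≥7442, layovers 1≤3).
D: dominated by F (price 334≤519, miles earned 7930≥6792, layovers 1≤2).
E: dominated by H (price 355≤882, miles earned 5444≥2135, layovers 0≤0).
F: not dominated (best price).
G: dominated by F (price 334≤1109, miles earned 7930≥5749, layovers 1≤1).
H: not dominated.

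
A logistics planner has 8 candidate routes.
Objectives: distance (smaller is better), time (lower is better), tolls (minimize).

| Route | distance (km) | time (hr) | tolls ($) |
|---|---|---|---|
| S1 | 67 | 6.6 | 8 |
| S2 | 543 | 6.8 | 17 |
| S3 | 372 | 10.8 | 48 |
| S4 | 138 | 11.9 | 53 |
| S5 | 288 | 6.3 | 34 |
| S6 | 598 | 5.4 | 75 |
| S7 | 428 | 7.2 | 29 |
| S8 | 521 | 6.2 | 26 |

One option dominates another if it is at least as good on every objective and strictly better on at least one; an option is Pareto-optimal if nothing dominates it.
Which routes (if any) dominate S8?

S1: worse on time (6.6 vs 6.2).
S2: worse on distance (543 vs 521).
S3: worse on time (10.8 vs 6.2).
S4: worse on time (11.9 vs 6.2).
S5: worse on time (6.3 vs 6.2).
S6: worse on distance (598 vs 521).
S7: worse on time (7.2 vs 6.2).
No option dominates S8.

none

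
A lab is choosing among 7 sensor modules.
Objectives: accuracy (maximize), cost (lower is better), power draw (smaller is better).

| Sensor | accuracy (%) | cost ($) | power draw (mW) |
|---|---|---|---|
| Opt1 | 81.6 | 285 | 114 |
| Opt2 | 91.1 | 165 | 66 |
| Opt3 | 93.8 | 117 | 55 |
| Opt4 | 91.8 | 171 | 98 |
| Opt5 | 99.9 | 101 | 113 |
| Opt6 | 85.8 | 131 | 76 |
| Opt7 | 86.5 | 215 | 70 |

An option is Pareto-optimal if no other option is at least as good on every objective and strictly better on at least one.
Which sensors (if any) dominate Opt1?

Opt2: accuracy 91.1≥81.6, cost 165≤285, power draw 66≤114 — dominates Opt1.
Opt3: accuracy 93.8≥81.6, cost 117≤285, power draw 55≤114 — dominates Opt1.
Opt4: accuracy 91.8≥81.6, cost 171≤285, power draw 98≤114 — dominates Opt1.
Opt5: accuracy 99.9≥81.6, cost 101≤285, power draw 113≤114 — dominates Opt1.
Opt6: accuracy 85.8≥81.6, cost 131≤285, power draw 76≤114 — dominates Opt1.
Opt7: accuracy 86.5≥81.6, cost 215≤285, power draw 70≤114 — dominates Opt1.

Opt2, Opt3, Opt4, Opt5, Opt6, Opt7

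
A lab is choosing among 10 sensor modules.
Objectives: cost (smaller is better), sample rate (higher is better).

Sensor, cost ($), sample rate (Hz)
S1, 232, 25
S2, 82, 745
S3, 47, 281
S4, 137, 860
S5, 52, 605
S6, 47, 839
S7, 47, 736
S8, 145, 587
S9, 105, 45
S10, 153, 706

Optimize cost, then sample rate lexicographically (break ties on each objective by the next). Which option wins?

S6

First minimize cost: best is 47, kept {S3, S6, S7}.
Then maximize sample rate: best is 839, kept {S6}.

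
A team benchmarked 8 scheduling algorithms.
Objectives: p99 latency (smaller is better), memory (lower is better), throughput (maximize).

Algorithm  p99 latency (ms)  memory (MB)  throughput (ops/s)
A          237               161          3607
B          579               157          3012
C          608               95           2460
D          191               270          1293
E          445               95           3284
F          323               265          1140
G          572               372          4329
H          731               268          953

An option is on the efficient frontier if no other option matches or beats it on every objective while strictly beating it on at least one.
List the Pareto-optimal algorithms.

A: not dominated.
B: dominated by E (p99 latency 445≤579, memory 95≤157, throughput 3284≥3012).
C: dominated by E (p99 latency 445≤608, memory 95≤95, throughput 3284≥2460).
D: not dominated (best p99 latency).
E: not dominated.
F: dominated by A (p99 latency 237≤323, memory 161≤265, throughput 3607≥1140).
G: not dominated (best throughput).
H: dominated by A (p99 latency 237≤731, memory 161≤268, throughput 3607≥953).

A, D, E, G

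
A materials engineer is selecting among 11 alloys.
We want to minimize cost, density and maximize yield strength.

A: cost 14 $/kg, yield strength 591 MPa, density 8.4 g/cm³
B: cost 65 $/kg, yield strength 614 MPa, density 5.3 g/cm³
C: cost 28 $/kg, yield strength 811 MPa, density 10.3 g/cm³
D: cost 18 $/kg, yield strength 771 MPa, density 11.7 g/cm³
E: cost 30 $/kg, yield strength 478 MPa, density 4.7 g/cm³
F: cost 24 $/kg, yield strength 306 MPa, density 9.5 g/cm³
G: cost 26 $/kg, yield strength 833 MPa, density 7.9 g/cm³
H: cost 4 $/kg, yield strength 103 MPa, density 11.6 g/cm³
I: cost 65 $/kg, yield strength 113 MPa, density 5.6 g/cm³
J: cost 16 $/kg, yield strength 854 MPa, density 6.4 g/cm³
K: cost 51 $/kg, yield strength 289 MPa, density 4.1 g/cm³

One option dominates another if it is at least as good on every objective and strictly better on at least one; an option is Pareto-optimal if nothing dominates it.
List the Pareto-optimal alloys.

A: not dominated.
B: not dominated.
C: dominated by G (cost 26≤28, yield strength 833≥811, density 7.9≤10.3).
D: dominated by J (cost 16≤18, yield strength 854≥771, density 6.4≤11.7).
E: not dominated.
F: dominated by A (cost 14≤24, yield strength 591≥306, density 8.4≤9.5).
G: dominated by J (cost 16≤26, yield strength 854≥833, density 6.4≤7.9).
H: not dominated (best cost).
I: dominated by B (cost 65≤65, yield strength 614≥113, density 5.3≤5.6).
J: not dominated (best yield strength).
K: not dominated (best density).

A, B, E, H, J, K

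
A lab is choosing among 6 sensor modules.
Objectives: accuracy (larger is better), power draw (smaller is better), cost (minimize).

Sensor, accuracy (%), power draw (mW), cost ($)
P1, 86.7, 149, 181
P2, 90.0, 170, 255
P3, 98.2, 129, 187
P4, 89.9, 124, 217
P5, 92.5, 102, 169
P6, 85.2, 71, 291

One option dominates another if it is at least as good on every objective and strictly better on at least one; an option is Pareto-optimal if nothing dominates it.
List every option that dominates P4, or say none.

P5: accuracy 92.5≥89.9, power draw 102≤124, cost 169≤217 — dominates P4.
Others (P1, P2, P3, P6) are each worse than P4 on at least one objective.

P5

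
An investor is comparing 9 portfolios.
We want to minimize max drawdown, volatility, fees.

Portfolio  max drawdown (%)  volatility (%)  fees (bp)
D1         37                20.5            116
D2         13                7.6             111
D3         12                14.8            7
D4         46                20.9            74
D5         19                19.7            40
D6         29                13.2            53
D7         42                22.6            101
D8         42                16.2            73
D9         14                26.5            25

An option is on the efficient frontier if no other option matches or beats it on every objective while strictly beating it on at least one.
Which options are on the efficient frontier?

D1: dominated by D2 (max drawdown 13≤37, volatility 7.6≤20.5, fees 111≤116).
D2: not dominated (best volatility).
D3: not dominated (best max drawdown).
D4: dominated by D3 (max drawdown 12≤46, volatility 14.8≤20.9, fees 7≤74).
D5: dominated by D3 (max drawdown 12≤19, volatility 14.8≤19.7, fees 7≤40).
D6: not dominated.
D7: dominated by D3 (max drawdown 12≤42, volatility 14.8≤22.6, fees 7≤101).
D8: dominated by D3 (max drawdown 12≤42, volatility 14.8≤16.2, fees 7≤73).
D9: dominated by D3 (max drawdown 12≤14, volatility 14.8≤26.5, fees 7≤25).

D2, D3, D6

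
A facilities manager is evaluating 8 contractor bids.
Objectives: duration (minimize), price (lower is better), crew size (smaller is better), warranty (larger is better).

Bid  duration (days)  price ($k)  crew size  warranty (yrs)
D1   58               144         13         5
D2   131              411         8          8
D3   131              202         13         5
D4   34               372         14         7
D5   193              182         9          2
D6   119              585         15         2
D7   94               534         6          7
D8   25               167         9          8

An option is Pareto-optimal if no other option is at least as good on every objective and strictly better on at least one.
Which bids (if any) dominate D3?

D1, D8

D1: duration 58≤131, price 144≤202, crew size 13≤13, warranty 5≥5 — dominates D3.
D8: duration 25≤131, price 167≤202, crew size 9≤13, warranty 8≥5 — dominates D3.
Others (D2, D4, D5, D6, D7) are each worse than D3 on at least one objective.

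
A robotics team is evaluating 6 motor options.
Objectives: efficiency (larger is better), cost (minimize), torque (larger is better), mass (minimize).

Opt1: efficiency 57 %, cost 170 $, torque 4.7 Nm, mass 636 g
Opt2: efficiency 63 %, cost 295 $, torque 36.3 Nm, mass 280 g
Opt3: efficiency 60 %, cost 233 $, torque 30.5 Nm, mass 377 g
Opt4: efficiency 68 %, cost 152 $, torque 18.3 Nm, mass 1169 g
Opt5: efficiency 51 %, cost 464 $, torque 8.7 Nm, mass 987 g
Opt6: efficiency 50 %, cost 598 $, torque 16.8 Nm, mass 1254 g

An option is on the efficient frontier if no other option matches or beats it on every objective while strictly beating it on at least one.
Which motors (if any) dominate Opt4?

none

Opt1: worse on efficiency (57 vs 68).
Opt2: worse on efficiency (63 vs 68).
Opt3: worse on efficiency (60 vs 68).
Opt5: worse on efficiency (51 vs 68).
Opt6: worse on efficiency (50 vs 68).
No option dominates Opt4.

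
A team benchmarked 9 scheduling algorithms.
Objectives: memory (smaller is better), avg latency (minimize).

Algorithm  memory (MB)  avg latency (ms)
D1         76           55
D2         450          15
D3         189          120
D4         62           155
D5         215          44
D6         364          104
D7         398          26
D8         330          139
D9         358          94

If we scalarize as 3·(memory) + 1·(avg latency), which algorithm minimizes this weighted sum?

D1: 3·76 + 1·55 = 283
D2: 3·450 + 1·15 = 1365
D3: 3·189 + 1·120 = 687
D4: 3·62 + 1·155 = 341
D5: 3·215 + 1·44 = 689
D6: 3·364 + 1·104 = 1196
D7: 3·398 + 1·26 = 1220
D8: 3·330 + 1·139 = 1129
D9: 3·358 + 1·94 = 1168
Lowest: D1 at 283.

D1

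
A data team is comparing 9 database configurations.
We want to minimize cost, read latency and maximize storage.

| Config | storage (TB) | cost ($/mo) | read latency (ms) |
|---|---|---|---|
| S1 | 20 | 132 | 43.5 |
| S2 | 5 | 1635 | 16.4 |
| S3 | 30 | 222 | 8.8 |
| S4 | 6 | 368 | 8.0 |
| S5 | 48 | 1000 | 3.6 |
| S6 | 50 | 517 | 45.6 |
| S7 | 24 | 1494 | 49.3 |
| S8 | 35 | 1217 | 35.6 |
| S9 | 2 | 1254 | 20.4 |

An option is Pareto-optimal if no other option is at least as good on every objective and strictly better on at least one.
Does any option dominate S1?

S2: worse on storage (5 vs 20).
S3: worse on cost (222 vs 132).
S4: worse on storage (6 vs 20).
S5: worse on cost (1000 vs 132).
S6: worse on cost (517 vs 132).
S7: worse on cost (1494 vs 132).
S8: worse on cost (1217 vs 132).
S9: worse on storage (2 vs 20).
No option is at least as good as S1 on every objective and strictly better on one.

No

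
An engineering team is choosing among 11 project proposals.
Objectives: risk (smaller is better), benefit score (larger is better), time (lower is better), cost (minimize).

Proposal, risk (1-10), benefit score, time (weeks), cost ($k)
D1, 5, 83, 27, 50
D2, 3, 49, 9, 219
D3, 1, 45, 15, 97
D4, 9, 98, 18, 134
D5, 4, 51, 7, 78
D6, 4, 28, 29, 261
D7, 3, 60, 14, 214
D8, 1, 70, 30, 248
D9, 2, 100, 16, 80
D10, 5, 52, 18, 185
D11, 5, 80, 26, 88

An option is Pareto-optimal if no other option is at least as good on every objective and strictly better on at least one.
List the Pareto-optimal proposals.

D1: not dominated (best cost).
D2: not dominated.
D3: not dominated.
D4: dominated by D9 (risk 2≤9, benefit score 100≥98, time 16≤18, cost 80≤134).
D5: not dominated (best time).
D6: dominated by D2 (risk 3≤4, benefit score 49≥28, time 9≤29, cost 219≤261).
D7: not dominated.
D8: not dominated.
D9: not dominated (best benefit score).
D10: dominated by D9 (risk 2≤5, benefit score 100≥52, time 16≤18, cost 80≤185).
D11: dominated by D9 (risk 2≤5, benefit score 100≥80, time 16≤26, cost 80≤88).

D1, D2, D3, D5, D7, D8, D9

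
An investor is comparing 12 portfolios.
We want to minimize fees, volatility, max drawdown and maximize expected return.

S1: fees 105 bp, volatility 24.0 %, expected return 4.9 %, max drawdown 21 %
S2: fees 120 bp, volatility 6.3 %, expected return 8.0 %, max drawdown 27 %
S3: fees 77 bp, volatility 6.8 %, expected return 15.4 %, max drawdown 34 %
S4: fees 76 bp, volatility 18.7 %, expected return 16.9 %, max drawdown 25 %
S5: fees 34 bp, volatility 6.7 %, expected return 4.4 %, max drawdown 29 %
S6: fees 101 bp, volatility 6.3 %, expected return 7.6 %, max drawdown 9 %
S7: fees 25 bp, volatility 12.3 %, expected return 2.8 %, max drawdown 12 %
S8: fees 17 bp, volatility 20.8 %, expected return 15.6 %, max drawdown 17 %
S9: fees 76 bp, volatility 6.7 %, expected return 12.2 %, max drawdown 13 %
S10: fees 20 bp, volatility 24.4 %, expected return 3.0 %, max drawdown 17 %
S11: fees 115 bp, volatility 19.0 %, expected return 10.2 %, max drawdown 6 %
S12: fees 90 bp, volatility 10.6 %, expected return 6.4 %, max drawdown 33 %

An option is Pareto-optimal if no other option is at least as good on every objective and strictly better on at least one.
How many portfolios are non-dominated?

9

S1: dominated by S6 (fees 101≤105, volatility 6.3≤24.0, expected return 7.6≥4.9, max drawdown 9≤21).
S2: not dominated.
S3: not dominated.
S4: not dominated (best expected return).
S5: not dominated.
S6: not dominated.
S7: not dominated.
S8: not dominated (best fees).
S9: not dominated.
S10: dominated by S8 (fees 17≤20, volatility 20.8≤24.4, expected return 15.6≥3.0, max drawdown 17≤17).
S11: not dominated (best max drawdown).
S12: dominated by S9 (fees 76≤90, volatility 6.7≤10.6, expected return 12.2≥6.4, max drawdown 13≤33).
Pareto-optimal: S2, S3, S4, S5, S6, S7, S8, S9, S11 → 9.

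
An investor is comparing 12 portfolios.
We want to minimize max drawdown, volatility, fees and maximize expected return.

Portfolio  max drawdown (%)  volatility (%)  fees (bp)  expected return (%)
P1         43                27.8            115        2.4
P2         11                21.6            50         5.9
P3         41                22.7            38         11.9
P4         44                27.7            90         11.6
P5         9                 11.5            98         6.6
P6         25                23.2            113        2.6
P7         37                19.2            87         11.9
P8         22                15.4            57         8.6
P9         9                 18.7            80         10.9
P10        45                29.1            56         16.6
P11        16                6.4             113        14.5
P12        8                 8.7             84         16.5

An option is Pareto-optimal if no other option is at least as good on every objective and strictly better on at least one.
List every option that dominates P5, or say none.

P12: max drawdown 8≤9, volatility 8.7≤11.5, fees 84≤98, expected return 16.5≥6.6 — dominates P5.
Others (P1, P2, P3, P4, P6, P7, P8, P9, P10, P11) are each worse than P5 on at least one objective.

P12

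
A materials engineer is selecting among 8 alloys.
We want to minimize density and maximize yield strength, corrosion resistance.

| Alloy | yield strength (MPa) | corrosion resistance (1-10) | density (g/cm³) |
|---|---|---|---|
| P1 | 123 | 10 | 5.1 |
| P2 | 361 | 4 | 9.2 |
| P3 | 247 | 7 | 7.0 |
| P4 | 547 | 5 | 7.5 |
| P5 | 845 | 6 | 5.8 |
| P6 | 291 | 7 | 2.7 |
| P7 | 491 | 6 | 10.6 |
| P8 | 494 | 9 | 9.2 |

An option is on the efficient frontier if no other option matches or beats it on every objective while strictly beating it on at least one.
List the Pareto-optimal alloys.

P1: not dominated (best corrosion resistance).
P2: dominated by P4 (yield strength 547≥361, corrosion resistance 5≥4, density 7.5≤9.2).
P3: dominated by P6 (yield strength 291≥247, corrosion resistance 7≥7, density 2.7≤7.0).
P4: dominated by P5 (yield strength 845≥547, corrosion resistance 6≥5, density 5.8≤7.5).
P5: not dominated (best yield strength).
P6: not dominated (best density).
P7: dominated by P5 (yield strength 845≥491, corrosion resistance 6≥6, density 5.8≤10.6).
P8: not dominated.

P1, P5, P6, P8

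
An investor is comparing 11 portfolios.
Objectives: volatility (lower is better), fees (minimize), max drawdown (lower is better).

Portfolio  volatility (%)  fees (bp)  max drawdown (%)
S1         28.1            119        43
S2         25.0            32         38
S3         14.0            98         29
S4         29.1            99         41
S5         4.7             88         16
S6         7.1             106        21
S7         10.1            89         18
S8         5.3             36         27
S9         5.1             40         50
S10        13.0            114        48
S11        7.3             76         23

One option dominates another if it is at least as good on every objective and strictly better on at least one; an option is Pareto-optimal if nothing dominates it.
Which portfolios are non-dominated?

S1: dominated by S2 (volatility 25.0≤28.1, fees 32≤119, max drawdown 38≤43).
S2: not dominated (best fees).
S3: dominated by S5 (volatility 4.7≤14.0, fees 88≤98, max drawdown 16≤29).
S4: dominated by S2 (volatility 25.0≤29.1, fees 32≤99, max drawdown 38≤41).
S5: not dominated (best volatility).
S6: dominated by S5 (volatility 4.7≤7.1, fees 88≤106, max drawdown 16≤21).
S7: dominated by S5 (volatility 4.7≤10.1, fees 88≤89, max drawdown 16≤18).
S8: not dominated.
S9: not dominated.
S10: dominated by S5 (volatility 4.7≤13.0, fees 88≤114, max drawdown 16≤48).
S11: not dominated.

S2, S5, S8, S9, S11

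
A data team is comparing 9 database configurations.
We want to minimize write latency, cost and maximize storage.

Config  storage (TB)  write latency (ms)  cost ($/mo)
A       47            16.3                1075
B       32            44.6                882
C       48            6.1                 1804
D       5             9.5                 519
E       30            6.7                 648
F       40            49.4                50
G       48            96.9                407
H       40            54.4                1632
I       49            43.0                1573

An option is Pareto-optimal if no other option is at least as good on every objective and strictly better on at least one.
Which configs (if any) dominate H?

A, F, I

A: storage 47≥40, write latency 16.3≤54.4, cost 1075≤1632 — dominates H.
F: storage 40≥40, write latency 49.4≤54.4, cost 50≤1632 — dominates H.
I: storage 49≥40, write latency 43.0≤54.4, cost 1573≤1632 — dominates H.
Others (B, C, D, E, G) are each worse than H on at least one objective.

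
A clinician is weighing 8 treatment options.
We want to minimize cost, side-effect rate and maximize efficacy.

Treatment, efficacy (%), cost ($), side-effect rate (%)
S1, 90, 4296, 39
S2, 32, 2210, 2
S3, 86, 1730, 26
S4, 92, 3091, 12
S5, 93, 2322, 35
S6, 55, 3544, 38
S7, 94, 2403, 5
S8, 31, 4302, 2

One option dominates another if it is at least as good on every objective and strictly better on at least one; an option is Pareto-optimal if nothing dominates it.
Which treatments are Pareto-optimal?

S2, S3, S5, S7

S1: dominated by S4 (efficacy 92≥90, cost 3091≤4296, side-effect rate 12≤39).
S2: not dominated.
S3: not dominated (best cost).
S4: dominated by S7 (efficacy 94≥92, cost 2403≤3091, side-effect rate 5≤12).
S5: not dominated.
S6: dominated by S3 (efficacy 86≥55, cost 1730≤3544, side-effect rate 26≤38).
S7: not dominated (best efficacy).
S8: dominated by S2 (efficacy 32≥31, cost 2210≤4302, side-effect rate 2≤2).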